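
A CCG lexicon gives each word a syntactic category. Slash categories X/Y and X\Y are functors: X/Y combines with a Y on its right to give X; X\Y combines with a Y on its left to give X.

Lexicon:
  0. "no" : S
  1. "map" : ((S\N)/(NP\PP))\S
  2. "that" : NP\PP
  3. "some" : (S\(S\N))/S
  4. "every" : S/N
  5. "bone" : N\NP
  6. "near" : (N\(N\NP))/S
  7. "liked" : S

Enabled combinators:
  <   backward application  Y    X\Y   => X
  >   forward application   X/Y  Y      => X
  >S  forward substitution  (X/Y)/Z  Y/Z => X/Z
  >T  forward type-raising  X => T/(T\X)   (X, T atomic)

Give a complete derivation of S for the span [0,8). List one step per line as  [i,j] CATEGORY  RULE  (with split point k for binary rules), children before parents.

[0,8] S   <
  [0,3] S\N   >
    [0,2] (S\N)/(NP\PP)   <
      [0,1] "no" : S
      [1,2] "map" : ((S\N)/(NP\PP))\S
    [2,3] "that" : NP\PP
  [3,8] S\(S\N)   >
    [3,4] "some" : (S\(S\N))/S
    [4,8] S   >
      [4,5] "every" : S/N
      [5,8] N   <
        [5,6] "bone" : N\NP
        [6,8] N\(N\NP)   >
          [6,7] "near" : (N\(N\NP))/S
          [7,8] "liked" : S

[0,1] S  lex  "no"
[1,2] ((S\N)/(NP\PP))\S  lex  "map"
[0,2] (S\N)/(NP\PP)  <  k=1
[2,3] NP\PP  lex  "that"
[0,3] S\N  >  k=2
[3,4] (S\(S\N))/S  lex  "some"
[4,5] S/N  lex  "every"
[5,6] N\NP  lex  "bone"
[6,7] (N\(N\NP))/S  lex  "near"
[7,8] S  lex  "liked"
[6,8] N\(N\NP)  >  k=7
[5,8] N  <  k=6
[4,8] S  >  k=5
[3,8] S\(S\N)  >  k=4
[0,8] S  <  k=3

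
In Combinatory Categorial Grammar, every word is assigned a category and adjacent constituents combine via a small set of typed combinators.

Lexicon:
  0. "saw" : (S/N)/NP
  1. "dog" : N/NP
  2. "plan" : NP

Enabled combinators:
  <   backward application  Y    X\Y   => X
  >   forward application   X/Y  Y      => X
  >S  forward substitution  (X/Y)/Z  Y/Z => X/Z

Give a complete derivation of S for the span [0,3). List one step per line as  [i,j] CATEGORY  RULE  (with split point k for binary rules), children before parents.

[0,3] S   >
  [0,2] S/NP   >S
    [0,1] "saw" : (S/N)/NP
    [1,2] "dog" : N/NP
  [2,3] "plan" : NP

[0,1] (S/N)/NP  lex  "saw"
[1,2] N/NP  lex  "dog"
[0,2] S/NP  >S  k=1
[2,3] NP  lex  "plan"
[0,3] S  >  k=2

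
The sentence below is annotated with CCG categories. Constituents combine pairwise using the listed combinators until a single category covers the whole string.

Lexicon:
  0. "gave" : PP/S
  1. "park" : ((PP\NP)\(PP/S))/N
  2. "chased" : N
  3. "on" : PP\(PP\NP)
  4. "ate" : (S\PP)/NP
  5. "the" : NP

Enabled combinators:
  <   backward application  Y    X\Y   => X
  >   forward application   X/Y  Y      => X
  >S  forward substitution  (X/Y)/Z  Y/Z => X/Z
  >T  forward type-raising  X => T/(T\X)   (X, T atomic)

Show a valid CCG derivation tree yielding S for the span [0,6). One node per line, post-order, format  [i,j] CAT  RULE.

[0,1] PP/S  lex  "gave"
[1,2] ((PP\NP)\(PP/S))/N  lex  "park"
[2,3] N  lex  "chased"
[1,3] (PP\NP)\(PP/S)  >  k=2
[0,3] PP\NP  <  k=1
[3,4] PP\(PP\NP)  lex  "on"
[0,4] PP  <  k=3
[4,5] (S\PP)/NP  lex  "ate"
[5,6] NP  lex  "the"
[4,6] S\PP  >  k=5
[0,6] S  <  k=4

[0,6] S   <
  [0,4] PP   <
    [0,3] PP\NP   <
      [0,1] "gave" : PP/S
      [1,3] (PP\NP)\(PP/S)   >
        [1,2] "park" : ((PP\NP)\(PP/S))/N
        [2,3] "chased" : N
    [3,4] "on" : PP\(PP\NP)
  [4,6] S\PP   >
    [4,5] "ate" : (S\PP)/NP
    [5,6] "the" : NP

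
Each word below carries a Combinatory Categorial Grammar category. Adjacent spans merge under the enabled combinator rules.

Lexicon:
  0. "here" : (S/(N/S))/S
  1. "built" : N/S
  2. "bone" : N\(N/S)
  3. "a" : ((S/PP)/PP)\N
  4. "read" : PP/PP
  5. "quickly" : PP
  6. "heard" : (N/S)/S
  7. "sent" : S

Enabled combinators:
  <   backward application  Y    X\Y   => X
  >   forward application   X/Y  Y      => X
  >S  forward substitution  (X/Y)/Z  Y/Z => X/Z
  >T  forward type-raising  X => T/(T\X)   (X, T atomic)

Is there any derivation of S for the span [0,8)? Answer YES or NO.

[0,8] S   >
  [0,6] S/(N/S)   >
    [0,1] "here" : (S/(N/S))/S
    [1,6] S   >
      [1,5] S/PP   >S
        [1,4] (S/PP)/PP   <
          [1,3] N   <
            [1,2] "built" : N/S
            [2,3] "bone" : N\(N/S)
          [3,4] "a" : ((S/PP)/PP)\N
        [4,5] "read" : PP/PP
      [5,6] "quickly" : PP
  [6,8] N/S   >
    [6,7] "heard" : (N/S)/S
    [7,8] "sent" : S

YES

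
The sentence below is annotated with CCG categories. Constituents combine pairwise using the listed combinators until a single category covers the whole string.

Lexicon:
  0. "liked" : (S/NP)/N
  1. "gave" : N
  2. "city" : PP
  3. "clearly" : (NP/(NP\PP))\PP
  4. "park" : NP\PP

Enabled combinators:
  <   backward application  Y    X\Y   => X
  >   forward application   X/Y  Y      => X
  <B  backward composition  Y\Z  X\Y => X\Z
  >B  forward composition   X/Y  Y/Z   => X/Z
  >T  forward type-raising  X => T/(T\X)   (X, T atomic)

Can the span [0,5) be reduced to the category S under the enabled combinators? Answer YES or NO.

[0,5] S   >
  [0,2] S/NP   >
    [0,1] "liked" : (S/NP)/N
    [1,2] "gave" : N
  [2,5] NP   >
    [2,4] NP/(NP\PP)   <
      [2,3] "city" : PP
      [3,4] "clearly" : (NP/(NP\PP))\PP
    [4,5] "park" : NP\PP

YES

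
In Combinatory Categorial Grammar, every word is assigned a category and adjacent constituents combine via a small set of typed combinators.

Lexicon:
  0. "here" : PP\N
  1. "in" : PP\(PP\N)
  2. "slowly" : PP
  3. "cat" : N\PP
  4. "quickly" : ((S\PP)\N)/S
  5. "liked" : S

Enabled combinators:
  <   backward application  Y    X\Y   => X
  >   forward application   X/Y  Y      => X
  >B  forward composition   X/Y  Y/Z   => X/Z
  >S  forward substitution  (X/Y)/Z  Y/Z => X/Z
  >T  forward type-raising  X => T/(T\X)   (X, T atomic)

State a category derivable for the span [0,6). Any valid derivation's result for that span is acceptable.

[0,6] S   <
  [0,2] PP   <
    [0,1] "here" : PP\N
    [1,2] "in" : PP\(PP\N)
  [2,6] S\PP   <
    [2,4] N   >
      [2,3] N/(N\PP)   >T
        [2,3] "slowly" : PP
      [3,4] "cat" : N\PP
    [4,6] (S\PP)\N   >
      [4,5] "quickly" : ((S\PP)\N)/S
      [5,6] "liked" : S

S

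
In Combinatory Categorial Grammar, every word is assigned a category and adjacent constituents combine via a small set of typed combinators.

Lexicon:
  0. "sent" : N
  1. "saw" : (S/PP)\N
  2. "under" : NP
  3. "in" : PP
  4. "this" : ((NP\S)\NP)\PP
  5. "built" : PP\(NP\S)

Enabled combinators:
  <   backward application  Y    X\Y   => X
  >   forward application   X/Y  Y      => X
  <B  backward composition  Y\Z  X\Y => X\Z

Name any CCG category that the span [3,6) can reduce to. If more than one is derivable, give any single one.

[0,6] S   >
  [0,2] S/PP   <
    [0,1] "sent" : N
    [1,2] "saw" : (S/PP)\N
  [2,6] PP   <
    [2,3] "under" : NP
    [3,6] PP\NP   <B
      [3,5] (NP\S)\NP   <
        [3,4] "in" : PP
        [4,5] "this" : ((NP\S)\NP)\PP
      [5,6] "built" : PP\(NP\S)

PP\NP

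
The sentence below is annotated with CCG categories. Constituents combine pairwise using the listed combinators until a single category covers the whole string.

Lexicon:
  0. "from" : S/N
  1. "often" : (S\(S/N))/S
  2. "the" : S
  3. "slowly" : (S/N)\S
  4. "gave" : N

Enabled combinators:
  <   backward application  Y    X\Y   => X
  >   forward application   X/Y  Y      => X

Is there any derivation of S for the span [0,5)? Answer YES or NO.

YES

[0,5] S   >
  [0,4] S/N   <
    [0,3] S   <
      [0,1] "from" : S/N
      [1,3] S\(S/N)   >
        [1,2] "often" : (S\(S/N))/S
        [2,3] "the" : S
    [3,4] "slowly" : (S/N)\S
  [4,5] "gave" : N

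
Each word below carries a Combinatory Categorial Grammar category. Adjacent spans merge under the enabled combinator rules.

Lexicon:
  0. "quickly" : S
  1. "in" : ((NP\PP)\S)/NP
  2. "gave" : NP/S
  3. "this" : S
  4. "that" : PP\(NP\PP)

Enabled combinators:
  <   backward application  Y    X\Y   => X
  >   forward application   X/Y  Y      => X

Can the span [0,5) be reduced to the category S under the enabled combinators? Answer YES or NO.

NO

S ((NP\PP)\S)/NP NP/S S PP\(NP\PP)
CKY chart[0,5] = {PP}; S ∉ chart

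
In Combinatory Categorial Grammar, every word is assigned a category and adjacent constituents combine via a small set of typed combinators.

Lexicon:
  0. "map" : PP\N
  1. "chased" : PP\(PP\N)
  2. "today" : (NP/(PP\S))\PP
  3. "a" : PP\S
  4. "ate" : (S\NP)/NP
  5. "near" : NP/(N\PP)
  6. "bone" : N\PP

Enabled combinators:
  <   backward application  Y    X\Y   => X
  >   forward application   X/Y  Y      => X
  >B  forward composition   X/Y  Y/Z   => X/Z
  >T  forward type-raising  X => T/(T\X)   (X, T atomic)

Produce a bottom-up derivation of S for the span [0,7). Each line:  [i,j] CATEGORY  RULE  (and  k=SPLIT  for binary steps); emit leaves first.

[0,7] S   <
  [0,4] NP   >
    [0,3] NP/(PP\S)   <
      [0,2] PP   <
        [0,1] "map" : PP\N
        [1,2] "chased" : PP\(PP\N)
      [2,3] "today" : (NP/(PP\S))\PP
    [3,4] "a" : PP\S
  [4,7] S\NP   >
    [4,5] "ate" : (S\NP)/NP
    [5,7] NP   >
      [5,6] "near" : NP/(N\PP)
      [6,7] "bone" : N\PP

[0,1] PP\N  lex  "map"
[1,2] PP\(PP\N)  lex  "chased"
[0,2] PP  <  k=1
[2,3] (NP/(PP\S))\PP  lex  "today"
[0,3] NP/(PP\S)  <  k=2
[3,4] PP\S  lex  "a"
[0,4] NP  >  k=3
[4,5] (S\NP)/NP  lex  "ate"
[5,6] NP/(N\PP)  lex  "near"
[6,7] N\PP  lex  "bone"
[5,7] NP  >  k=6
[4,7] S\NP  >  k=5
[0,7] S  <  k=4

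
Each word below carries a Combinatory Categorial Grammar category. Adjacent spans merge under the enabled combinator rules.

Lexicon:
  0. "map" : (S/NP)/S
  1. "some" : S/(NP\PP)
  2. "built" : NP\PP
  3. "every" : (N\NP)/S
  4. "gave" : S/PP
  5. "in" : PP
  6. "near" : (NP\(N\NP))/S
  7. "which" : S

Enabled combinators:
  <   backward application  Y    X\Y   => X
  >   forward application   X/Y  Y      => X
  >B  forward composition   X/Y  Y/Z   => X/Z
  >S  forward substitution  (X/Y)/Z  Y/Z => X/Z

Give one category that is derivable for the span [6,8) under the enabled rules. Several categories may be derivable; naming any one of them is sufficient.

[0,8] S   >
  [0,3] S/NP   >
    [0,1] "map" : (S/NP)/S
    [1,3] S   >
      [1,2] "some" : S/(NP\PP)
      [2,3] "built" : NP\PP
  [3,8] NP   <
    [3,6] N\NP   >
      [3,4] "every" : (N\NP)/S
      [4,6] S   >
        [4,5] "gave" : S/PP
        [5,6] "in" : PP
    [6,8] NP\(N\NP)   >
      [6,7] "near" : (NP\(N\NP))/S
      [7,8] "which" : S

NP\(N\NP)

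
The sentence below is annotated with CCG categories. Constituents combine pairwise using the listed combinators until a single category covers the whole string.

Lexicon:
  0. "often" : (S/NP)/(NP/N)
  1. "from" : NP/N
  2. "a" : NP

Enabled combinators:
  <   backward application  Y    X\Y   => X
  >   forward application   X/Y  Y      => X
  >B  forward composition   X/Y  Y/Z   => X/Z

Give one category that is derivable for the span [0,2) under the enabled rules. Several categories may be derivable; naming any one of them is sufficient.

[0,3] S   >
  [0,2] S/NP   >
    [0,1] "often" : (S/NP)/(NP/N)
    [1,2] "from" : NP/N
  [2,3] "a" : NP

S/NP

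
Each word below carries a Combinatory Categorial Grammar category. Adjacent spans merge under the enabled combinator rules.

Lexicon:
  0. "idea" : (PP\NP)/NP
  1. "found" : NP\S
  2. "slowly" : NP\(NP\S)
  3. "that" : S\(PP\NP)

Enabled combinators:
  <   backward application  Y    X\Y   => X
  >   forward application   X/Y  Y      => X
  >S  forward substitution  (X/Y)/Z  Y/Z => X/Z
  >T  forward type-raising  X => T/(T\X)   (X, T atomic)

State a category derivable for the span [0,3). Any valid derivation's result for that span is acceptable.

PP\NP

[0,4] S   <
  [0,3] PP\NP   >
    [0,1] "idea" : (PP\NP)/NP
    [1,3] NP   <
      [1,2] "found" : NP\S
      [2,3] "slowly" : NP\(NP\S)
  [3,4] "that" : S\(PP\NP)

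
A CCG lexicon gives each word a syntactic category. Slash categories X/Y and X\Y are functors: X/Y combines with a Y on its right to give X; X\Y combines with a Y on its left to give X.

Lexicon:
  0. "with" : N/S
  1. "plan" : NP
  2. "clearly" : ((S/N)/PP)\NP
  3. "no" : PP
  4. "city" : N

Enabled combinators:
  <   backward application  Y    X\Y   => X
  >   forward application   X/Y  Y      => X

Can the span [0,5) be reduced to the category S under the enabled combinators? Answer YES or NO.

N/S NP ((S/N)/PP)\NP PP N
CKY chart[0,5] = {N}; S ∉ chart

NO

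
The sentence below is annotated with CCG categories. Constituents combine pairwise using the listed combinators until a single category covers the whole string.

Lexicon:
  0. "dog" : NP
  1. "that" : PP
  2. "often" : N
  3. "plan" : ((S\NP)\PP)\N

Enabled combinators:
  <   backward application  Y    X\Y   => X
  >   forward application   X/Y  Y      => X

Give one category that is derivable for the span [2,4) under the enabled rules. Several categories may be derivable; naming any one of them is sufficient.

[0,4] S   <
  [0,1] "dog" : NP
  [1,4] S\NP   <
    [1,2] "that" : PP
    [2,4] (S\NP)\PP   <
      [2,3] "often" : N
      [3,4] "plan" : ((S\NP)\PP)\N

(S\NP)\PP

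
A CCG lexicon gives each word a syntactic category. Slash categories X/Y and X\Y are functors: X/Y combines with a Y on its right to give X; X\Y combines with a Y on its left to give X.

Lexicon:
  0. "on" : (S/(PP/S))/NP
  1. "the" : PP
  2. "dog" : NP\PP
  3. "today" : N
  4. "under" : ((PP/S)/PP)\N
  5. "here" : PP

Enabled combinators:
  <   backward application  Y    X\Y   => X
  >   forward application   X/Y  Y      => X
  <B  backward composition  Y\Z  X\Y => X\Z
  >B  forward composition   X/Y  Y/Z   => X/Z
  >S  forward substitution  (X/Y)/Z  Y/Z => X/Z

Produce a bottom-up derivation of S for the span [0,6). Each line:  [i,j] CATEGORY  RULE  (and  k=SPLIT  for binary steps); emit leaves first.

[0,6] S   >
  [0,3] S/(PP/S)   >
    [0,1] "on" : (S/(PP/S))/NP
    [1,3] NP   <
      [1,2] "the" : PP
      [2,3] "dog" : NP\PP
  [3,6] PP/S   >
    [3,5] (PP/S)/PP   <
      [3,4] "today" : N
      [4,5] "under" : ((PP/S)/PP)\N
    [5,6] "here" : PP

[0,1] (S/(PP/S))/NP  lex  "on"
[1,2] PP  lex  "the"
[2,3] NP\PP  lex  "dog"
[1,3] NP  <  k=2
[0,3] S/(PP/S)  >  k=1
[3,4] N  lex  "today"
[4,5] ((PP/S)/PP)\N  lex  "under"
[3,5] (PP/S)/PP  <  k=4
[5,6] PP  lex  "here"
[3,6] PP/S  >  k=5
[0,6] S  >  k=3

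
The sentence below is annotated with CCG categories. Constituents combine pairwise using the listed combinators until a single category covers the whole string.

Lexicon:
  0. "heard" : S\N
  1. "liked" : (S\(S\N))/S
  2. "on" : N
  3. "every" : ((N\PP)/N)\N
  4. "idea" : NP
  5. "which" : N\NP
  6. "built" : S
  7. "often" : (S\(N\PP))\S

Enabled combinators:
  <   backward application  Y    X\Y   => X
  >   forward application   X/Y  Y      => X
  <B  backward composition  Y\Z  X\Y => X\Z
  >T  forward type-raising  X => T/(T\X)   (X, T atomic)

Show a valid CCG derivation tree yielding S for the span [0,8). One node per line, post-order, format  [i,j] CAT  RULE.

[0,8] S   <
  [0,1] "heard" : S\N
  [1,8] S\(S\N)   >
    [1,2] "liked" : (S\(S\N))/S
    [2,8] S   <
      [2,6] N\PP   >
        [2,4] (N\PP)/N   <
          [2,3] "on" : N
          [3,4] "every" : ((N\PP)/N)\N
        [4,6] N   >
          [4,5] N/(N\NP)   >T
            [4,5] "idea" : NP
          [5,6] "which" : N\NP
      [6,8] S\(N\PP)   <
        [6,7] "built" : S
        [7,8] "often" : (S\(N\PP))\S

[0,1] S\N  lex  "heard"
[1,2] (S\(S\N))/S  lex  "liked"
[2,3] N  lex  "on"
[3,4] ((N\PP)/N)\N  lex  "every"
[2,4] (N\PP)/N  <  k=3
[4,5] NP  lex  "idea"
[4,5] N/(N\NP)  >T
[5,6] N\NP  lex  "which"
[4,6] N  >  k=5
[2,6] N\PP  >  k=4
[6,7] S  lex  "built"
[7,8] (S\(N\PP))\S  lex  "often"
[6,8] S\(N\PP)  <  k=7
[2,8] S  <  k=6
[1,8] S\(S\N)  >  k=2
[0,8] S  <  k=1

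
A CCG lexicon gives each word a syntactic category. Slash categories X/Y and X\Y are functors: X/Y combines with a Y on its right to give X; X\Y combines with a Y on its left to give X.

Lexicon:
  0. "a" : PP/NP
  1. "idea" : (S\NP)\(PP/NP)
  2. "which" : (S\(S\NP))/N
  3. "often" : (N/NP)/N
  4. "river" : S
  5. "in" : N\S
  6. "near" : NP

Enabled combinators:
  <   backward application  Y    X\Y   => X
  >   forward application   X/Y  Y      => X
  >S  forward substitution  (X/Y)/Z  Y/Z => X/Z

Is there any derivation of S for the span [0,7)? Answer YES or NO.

[0,7] S   <
  [0,2] S\NP   <
    [0,1] "a" : PP/NP
    [1,2] "idea" : (S\NP)\(PP/NP)
  [2,7] S\(S\NP)   >
    [2,3] "which" : (S\(S\NP))/N
    [3,7] N   >
      [3,6] N/NP   >
        [3,4] "often" : (N/NP)/N
        [4,6] N   <
          [4,5] "river" : S
          [5,6] "in" : N\S
      [6,7] "near" : NP

YES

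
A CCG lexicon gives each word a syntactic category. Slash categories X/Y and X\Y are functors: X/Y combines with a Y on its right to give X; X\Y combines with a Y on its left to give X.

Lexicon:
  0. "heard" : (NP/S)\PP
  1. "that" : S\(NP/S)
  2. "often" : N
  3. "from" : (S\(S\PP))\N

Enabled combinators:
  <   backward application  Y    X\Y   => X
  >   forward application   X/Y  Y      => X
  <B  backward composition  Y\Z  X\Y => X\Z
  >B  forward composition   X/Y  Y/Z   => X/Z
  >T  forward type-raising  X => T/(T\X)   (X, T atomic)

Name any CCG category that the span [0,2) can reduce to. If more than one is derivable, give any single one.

[0,4] S   <
  [0,2] S\PP   <B
    [0,1] "heard" : (NP/S)\PP
    [1,2] "that" : S\(NP/S)
  [2,4] S\(S\PP)   <
    [2,3] "often" : N
    [3,4] "from" : (S\(S\PP))\N

S\PP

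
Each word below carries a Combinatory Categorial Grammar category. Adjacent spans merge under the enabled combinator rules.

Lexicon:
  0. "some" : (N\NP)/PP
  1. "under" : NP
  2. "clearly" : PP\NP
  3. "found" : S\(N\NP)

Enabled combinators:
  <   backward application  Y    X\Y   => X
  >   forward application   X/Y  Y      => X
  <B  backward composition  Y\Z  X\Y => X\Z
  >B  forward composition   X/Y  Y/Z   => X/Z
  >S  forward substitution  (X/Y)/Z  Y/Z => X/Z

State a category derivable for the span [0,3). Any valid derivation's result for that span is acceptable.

[0,4] S   <
  [0,3] N\NP   >
    [0,1] "some" : (N\NP)/PP
    [1,3] PP   <
      [1,2] "under" : NP
      [2,3] "clearly" : PP\NP
  [3,4] "found" : S\(N\NP)

N\NP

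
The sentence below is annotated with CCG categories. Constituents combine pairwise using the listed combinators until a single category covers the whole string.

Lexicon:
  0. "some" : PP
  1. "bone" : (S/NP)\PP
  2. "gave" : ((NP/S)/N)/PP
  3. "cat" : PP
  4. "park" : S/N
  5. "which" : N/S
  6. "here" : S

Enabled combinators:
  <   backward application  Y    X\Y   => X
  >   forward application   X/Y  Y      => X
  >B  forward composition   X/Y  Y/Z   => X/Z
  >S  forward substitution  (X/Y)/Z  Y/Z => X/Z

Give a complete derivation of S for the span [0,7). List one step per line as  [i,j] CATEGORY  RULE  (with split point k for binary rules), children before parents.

[0,1] PP  lex  "some"
[1,2] (S/NP)\PP  lex  "bone"
[0,2] S/NP  <  k=1
[2,3] ((NP/S)/N)/PP  lex  "gave"
[3,4] PP  lex  "cat"
[2,4] (NP/S)/N  >  k=3
[4,5] S/N  lex  "park"
[2,5] NP/N  >S  k=4
[0,5] S/N  >B  k=2
[5,6] N/S  lex  "which"
[6,7] S  lex  "here"
[5,7] N  >  k=6
[0,7] S  >  k=5

[0,7] S   >
  [0,5] S/N   >B
    [0,2] S/NP   <
      [0,1] "some" : PP
      [1,2] "bone" : (S/NP)\PP
    [2,5] NP/N   >S
      [2,4] (NP/S)/N   >
        [2,3] "gave" : ((NP/S)/N)/PP
        [3,4] "cat" : PP
      [4,5] "park" : S/N
  [5,7] N   >
    [5,6] "which" : N/S
    [6,7] "here" : S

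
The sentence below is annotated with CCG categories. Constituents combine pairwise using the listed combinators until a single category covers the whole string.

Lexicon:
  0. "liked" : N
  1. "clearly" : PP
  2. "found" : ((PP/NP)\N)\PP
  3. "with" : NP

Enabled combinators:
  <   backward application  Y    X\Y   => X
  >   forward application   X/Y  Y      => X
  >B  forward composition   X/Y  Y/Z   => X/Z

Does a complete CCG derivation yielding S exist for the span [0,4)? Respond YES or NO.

NO

N PP ((PP/NP)\N)\PP NP
CKY chart[0,4] = {PP}; S ∉ chart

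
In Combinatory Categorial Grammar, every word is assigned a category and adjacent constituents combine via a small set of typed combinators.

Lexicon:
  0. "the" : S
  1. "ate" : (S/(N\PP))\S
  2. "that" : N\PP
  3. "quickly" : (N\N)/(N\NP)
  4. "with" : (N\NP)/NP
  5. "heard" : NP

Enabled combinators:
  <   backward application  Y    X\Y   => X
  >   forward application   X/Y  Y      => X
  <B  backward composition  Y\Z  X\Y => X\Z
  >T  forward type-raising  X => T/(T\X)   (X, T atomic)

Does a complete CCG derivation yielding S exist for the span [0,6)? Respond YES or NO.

YES

[0,6] S   >
  [0,2] S/(N\PP)   <
    [0,1] "the" : S
    [1,2] "ate" : (S/(N\PP))\S
  [2,6] N\PP   <B
    [2,3] "that" : N\PP
    [3,6] N\N   >
      [3,4] "quickly" : (N\N)/(N\NP)
      [4,6] N\NP   >
        [4,5] "with" : (N\NP)/NP
        [5,6] "heard" : NP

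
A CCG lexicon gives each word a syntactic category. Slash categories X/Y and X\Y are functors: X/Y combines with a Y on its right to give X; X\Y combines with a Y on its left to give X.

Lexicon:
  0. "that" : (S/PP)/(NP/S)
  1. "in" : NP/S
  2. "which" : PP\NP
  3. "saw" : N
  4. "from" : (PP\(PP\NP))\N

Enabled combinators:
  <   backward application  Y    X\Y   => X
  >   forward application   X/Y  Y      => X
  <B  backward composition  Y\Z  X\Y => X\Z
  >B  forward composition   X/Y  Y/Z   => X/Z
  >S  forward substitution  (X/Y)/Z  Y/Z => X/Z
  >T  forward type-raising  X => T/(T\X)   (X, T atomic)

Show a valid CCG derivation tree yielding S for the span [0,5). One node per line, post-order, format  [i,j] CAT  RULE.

[0,1] (S/PP)/(NP/S)  lex  "that"
[1,2] NP/S  lex  "in"
[0,2] S/PP  >  k=1
[2,3] PP\NP  lex  "which"
[3,4] N  lex  "saw"
[4,5] (PP\(PP\NP))\N  lex  "from"
[3,5] PP\(PP\NP)  <  k=4
[2,5] PP  <  k=3
[0,5] S  >  k=2

[0,5] S   >
  [0,2] S/PP   >
    [0,1] "that" : (S/PP)/(NP/S)
    [1,2] "in" : NP/S
  [2,5] PP   <
    [2,3] "which" : PP\NP
    [3,5] PP\(PP\NP)   <
      [3,4] "saw" : N
      [4,5] "from" : (PP\(PP\NP))\N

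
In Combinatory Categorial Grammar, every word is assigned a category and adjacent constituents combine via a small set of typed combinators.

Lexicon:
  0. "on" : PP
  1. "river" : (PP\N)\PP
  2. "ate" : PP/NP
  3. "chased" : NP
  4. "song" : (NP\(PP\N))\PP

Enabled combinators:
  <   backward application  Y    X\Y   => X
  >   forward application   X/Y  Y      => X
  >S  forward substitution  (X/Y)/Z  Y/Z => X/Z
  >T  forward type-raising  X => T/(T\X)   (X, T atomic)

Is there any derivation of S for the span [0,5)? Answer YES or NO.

NO

PP (PP\N)\PP PP/NP NP (NP\(PP\N))\PP
CKY chart[0,5] = {N/(N\NP), NP, NP/(NP\NP), PP/(PP\NP), S/(S\NP)}; S ∉ chart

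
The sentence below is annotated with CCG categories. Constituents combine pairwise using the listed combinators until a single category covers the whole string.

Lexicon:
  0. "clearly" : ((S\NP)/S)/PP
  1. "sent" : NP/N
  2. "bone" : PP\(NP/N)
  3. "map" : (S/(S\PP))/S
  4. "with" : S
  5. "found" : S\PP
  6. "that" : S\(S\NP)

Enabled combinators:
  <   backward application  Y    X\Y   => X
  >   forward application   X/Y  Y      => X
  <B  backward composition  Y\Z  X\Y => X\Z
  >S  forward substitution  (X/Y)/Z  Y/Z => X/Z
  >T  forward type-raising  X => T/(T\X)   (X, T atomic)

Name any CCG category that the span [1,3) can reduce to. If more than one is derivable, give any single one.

PP

[0,7] S   <
  [0,6] S\NP   >
    [0,3] (S\NP)/S   >
      [0,1] "clearly" : ((S\NP)/S)/PP
      [1,3] PP   <
        [1,2] "sent" : NP/N
        [2,3] "bone" : PP\(NP/N)
    [3,6] S   >
      [3,5] S/(S\PP)   >
        [3,4] "map" : (S/(S\PP))/S
        [4,5] "with" : S
      [5,6] "found" : S\PP
  [6,7] "that" : S\(S\NP)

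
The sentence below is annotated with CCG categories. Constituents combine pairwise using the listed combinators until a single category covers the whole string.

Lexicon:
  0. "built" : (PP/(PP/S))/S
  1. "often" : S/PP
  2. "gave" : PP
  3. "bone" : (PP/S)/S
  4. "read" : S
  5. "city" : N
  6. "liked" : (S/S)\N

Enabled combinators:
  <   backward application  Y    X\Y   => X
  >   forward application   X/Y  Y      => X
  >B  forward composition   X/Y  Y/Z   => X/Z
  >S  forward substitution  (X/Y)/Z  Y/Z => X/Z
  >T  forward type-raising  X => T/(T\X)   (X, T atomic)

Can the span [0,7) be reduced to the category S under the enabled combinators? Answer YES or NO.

NO

(PP/(PP/S))/S S/PP PP (PP/S)/S S N (S/S)\N
CKY chart[0,7] = {N/(N\PP), NP/(NP\PP), PP, PP/(PP\PP), S/(S\PP)}; S ∉ chart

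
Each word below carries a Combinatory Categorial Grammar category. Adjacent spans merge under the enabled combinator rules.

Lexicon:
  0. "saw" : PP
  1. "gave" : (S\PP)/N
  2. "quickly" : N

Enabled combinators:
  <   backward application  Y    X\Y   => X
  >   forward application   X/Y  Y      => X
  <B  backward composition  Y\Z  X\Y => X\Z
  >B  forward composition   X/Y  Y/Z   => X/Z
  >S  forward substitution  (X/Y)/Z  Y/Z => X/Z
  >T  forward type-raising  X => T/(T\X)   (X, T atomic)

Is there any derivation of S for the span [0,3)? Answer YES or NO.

YES

[0,3] S   >
  [0,1] S/(S\PP)   >T
    [0,1] "saw" : PP
  [1,3] S\PP   >
    [1,2] "gave" : (S\PP)/N
    [2,3] "quickly" : N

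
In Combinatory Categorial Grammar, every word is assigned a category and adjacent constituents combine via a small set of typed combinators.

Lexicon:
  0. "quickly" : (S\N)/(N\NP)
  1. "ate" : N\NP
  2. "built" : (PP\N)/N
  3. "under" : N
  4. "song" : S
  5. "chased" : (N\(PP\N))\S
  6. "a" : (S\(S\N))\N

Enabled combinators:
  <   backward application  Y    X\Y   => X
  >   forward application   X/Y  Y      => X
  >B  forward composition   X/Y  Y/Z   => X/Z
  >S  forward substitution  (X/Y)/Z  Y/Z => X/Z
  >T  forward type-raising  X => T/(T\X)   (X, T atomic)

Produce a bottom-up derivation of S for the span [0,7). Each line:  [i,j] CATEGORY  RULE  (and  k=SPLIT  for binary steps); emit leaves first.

[0,7] S   <
  [0,2] S\N   >
    [0,1] "quickly" : (S\N)/(N\NP)
    [1,2] "ate" : N\NP
  [2,7] S\(S\N)   <
    [2,6] N   <
      [2,4] PP\N   >
        [2,3] "built" : (PP\N)/N
        [3,4] "under" : N
      [4,6] N\(PP\N)   <
        [4,5] "song" : S
        [5,6] "chased" : (N\(PP\N))\S
    [6,7] "a" : (S\(S\N))\N

[0,1] (S\N)/(N\NP)  lex  "quickly"
[1,2] N\NP  lex  "ate"
[0,2] S\N  >  k=1
[2,3] (PP\N)/N  lex  "built"
[3,4] N  lex  "under"
[2,4] PP\N  >  k=3
[4,5] S  lex  "song"
[5,6] (N\(PP\N))\S  lex  "chased"
[4,6] N\(PP\N)  <  k=5
[2,6] N  <  k=4
[6,7] (S\(S\N))\N  lex  "a"
[2,7] S\(S\N)  <  k=6
[0,7] S  <  k=2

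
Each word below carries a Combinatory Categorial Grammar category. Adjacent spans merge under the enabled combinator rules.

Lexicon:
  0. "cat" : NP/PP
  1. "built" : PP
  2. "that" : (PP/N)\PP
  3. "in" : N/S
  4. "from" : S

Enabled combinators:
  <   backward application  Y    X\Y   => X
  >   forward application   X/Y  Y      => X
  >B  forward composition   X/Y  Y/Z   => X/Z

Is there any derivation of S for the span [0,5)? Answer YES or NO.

NP/PP PP (PP/N)\PP N/S S
CKY chart[0,5] = {NP}; S ∉ chart

NO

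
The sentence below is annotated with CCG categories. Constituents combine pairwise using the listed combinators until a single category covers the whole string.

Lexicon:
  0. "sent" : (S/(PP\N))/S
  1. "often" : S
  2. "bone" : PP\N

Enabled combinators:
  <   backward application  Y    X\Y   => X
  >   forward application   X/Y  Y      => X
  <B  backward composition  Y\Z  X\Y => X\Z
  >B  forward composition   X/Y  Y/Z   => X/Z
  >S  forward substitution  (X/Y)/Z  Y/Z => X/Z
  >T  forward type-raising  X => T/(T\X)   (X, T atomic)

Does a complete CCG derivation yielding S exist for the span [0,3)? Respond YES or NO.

YES

[0,3] S   >
  [0,2] S/(PP\N)   >
    [0,1] "sent" : (S/(PP\N))/S
    [1,2] "often" : S
  [2,3] "bone" : PP\N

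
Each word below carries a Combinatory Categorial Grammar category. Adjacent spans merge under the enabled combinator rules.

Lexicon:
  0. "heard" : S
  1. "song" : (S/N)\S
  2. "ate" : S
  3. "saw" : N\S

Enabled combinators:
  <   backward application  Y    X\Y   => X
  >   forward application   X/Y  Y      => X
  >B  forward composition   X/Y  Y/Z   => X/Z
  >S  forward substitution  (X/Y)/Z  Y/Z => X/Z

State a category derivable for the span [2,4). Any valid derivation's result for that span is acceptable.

N

[0,4] S   >
  [0,2] S/N   <
    [0,1] "heard" : S
    [1,2] "song" : (S/N)\S
  [2,4] N   <
    [2,3] "ate" : S
    [3,4] "saw" : N\S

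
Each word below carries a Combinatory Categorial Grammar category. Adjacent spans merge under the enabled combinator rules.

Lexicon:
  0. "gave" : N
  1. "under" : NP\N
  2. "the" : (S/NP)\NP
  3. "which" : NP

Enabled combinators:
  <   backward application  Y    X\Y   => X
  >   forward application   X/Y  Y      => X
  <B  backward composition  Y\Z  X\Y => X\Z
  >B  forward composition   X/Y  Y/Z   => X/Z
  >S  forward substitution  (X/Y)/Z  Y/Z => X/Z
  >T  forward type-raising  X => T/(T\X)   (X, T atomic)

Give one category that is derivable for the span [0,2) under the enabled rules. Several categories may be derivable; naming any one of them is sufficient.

NP

[0,4] S   >
  [0,3] S/NP   <
    [0,2] NP   <
      [0,1] "gave" : N
      [1,2] "under" : NP\N
    [2,3] "the" : (S/NP)\NP
  [3,4] "which" : NP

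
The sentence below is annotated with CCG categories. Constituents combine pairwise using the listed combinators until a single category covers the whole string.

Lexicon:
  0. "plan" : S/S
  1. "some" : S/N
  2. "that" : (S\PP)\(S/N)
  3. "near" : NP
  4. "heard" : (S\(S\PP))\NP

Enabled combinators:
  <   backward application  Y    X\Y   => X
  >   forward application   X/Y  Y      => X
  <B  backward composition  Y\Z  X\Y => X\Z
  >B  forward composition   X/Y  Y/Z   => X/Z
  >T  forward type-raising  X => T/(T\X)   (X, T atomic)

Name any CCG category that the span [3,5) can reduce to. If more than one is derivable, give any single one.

[0,5] S   <
  [0,3] S\PP   <
    [0,2] S/N   >B
      [0,1] "plan" : S/S
      [1,2] "some" : S/N
    [2,3] "that" : (S\PP)\(S/N)
  [3,5] S\(S\PP)   <
    [3,4] "near" : NP
    [4,5] "heard" : (S\(S\PP))\NP

S\(S\PP)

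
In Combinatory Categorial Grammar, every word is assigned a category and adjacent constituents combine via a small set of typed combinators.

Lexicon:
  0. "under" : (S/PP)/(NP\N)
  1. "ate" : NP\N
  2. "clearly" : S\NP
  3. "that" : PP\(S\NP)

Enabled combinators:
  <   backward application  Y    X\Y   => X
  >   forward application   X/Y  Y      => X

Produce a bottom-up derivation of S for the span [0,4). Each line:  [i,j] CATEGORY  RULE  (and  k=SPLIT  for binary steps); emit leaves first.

[0,1] (S/PP)/(NP\N)  lex  "under"
[1,2] NP\N  lex  "ate"
[0,2] S/PP  >  k=1
[2,3] S\NP  lex  "clearly"
[3,4] PP\(S\NP)  lex  "that"
[2,4] PP  <  k=3
[0,4] S  >  k=2

[0,4] S   >
  [0,2] S/PP   >
    [0,1] "under" : (S/PP)/(NP\N)
    [1,2] "ate" : NP\N
  [2,4] PP   <
    [2,3] "clearly" : S\NP
    [3,4] "that" : PP\(S\NP)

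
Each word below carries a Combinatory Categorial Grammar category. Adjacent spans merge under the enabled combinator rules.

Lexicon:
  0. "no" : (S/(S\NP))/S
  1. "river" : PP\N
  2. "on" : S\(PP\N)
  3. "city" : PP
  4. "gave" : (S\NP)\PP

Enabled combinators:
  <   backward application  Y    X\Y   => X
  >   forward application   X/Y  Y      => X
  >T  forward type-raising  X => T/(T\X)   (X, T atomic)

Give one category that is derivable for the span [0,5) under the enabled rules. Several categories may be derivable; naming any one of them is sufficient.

S

[0,5] S   >
  [0,3] S/(S\NP)   >
    [0,1] "no" : (S/(S\NP))/S
    [1,3] S   <
      [1,2] "river" : PP\N
      [2,3] "on" : S\(PP\N)
  [3,5] S\NP   <
    [3,4] "city" : PP
    [4,5] "gave" : (S\NP)\PP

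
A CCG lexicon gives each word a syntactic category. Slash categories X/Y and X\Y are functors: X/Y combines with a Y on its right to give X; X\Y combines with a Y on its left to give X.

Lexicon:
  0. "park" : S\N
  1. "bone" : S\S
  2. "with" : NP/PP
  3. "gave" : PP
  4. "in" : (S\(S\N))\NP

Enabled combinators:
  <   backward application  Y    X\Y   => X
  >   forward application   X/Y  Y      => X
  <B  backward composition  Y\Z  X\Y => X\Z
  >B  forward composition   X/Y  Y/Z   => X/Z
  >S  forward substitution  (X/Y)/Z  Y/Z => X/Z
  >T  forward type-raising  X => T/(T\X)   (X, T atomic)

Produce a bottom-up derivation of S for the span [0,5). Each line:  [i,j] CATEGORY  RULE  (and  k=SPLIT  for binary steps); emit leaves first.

[0,5] S   <
  [0,2] S\N   <B
    [0,1] "park" : S\N
    [1,2] "bone" : S\S
  [2,5] S\(S\N)   <
    [2,4] NP   >
      [2,3] "with" : NP/PP
      [3,4] "gave" : PP
    [4,5] "in" : (S\(S\N))\NP

[0,1] S\N  lex  "park"
[1,2] S\S  lex  "bone"
[0,2] S\N  <B  k=1
[2,3] NP/PP  lex  "with"
[3,4] PP  lex  "gave"
[2,4] NP  >  k=3
[4,5] (S\(S\N))\NP  lex  "in"
[2,5] S\(S\N)  <  k=4
[0,5] S  <  k=2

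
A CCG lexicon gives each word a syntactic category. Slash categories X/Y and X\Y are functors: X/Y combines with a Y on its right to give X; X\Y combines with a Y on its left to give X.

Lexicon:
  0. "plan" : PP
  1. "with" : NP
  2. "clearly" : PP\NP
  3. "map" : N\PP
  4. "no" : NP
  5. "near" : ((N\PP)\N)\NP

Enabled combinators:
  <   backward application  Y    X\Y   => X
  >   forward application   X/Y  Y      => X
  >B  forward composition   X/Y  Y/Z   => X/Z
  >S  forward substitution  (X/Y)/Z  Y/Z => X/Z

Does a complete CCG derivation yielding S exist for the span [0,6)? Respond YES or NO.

NO

PP NP PP\NP N\PP NP ((N\PP)\N)\NP
CKY chart[0,6] = {N}; S ∉ chart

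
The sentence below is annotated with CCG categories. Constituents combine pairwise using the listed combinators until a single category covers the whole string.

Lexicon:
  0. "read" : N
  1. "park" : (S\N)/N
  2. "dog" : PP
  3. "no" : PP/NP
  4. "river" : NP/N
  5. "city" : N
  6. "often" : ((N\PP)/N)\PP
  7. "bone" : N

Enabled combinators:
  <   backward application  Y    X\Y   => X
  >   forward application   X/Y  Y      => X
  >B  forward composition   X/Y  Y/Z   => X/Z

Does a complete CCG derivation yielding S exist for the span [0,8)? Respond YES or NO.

YES

[0,8] S   <
  [0,1] "read" : N
  [1,8] S\N   >
    [1,2] "park" : (S\N)/N
    [2,8] N   <
      [2,3] "dog" : PP
      [3,8] N\PP   >
        [3,7] (N\PP)/N   <
          [3,6] PP   >
            [3,4] "no" : PP/NP
            [4,6] NP   >
              [4,5] "river" : NP/N
              [5,6] "city" : N
          [6,7] "often" : ((N\PP)/N)\PP
        [7,8] "bone" : N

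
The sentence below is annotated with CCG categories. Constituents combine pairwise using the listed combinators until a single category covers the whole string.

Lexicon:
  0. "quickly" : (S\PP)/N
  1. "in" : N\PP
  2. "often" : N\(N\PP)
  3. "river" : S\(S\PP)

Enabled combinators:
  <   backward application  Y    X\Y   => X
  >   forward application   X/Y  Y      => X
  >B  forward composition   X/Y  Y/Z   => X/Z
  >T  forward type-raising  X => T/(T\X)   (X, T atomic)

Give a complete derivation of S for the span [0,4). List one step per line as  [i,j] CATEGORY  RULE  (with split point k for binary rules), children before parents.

[0,4] S   <
  [0,3] S\PP   >
    [0,1] "quickly" : (S\PP)/N
    [1,3] N   <
      [1,2] "in" : N\PP
      [2,3] "often" : N\(N\PP)
  [3,4] "river" : S\(S\PP)

[0,1] (S\PP)/N  lex  "quickly"
[1,2] N\PP  lex  "in"
[2,3] N\(N\PP)  lex  "often"
[1,3] N  <  k=2
[0,3] S\PP  >  k=1
[3,4] S\(S\PP)  lex  "river"
[0,4] S  <  k=3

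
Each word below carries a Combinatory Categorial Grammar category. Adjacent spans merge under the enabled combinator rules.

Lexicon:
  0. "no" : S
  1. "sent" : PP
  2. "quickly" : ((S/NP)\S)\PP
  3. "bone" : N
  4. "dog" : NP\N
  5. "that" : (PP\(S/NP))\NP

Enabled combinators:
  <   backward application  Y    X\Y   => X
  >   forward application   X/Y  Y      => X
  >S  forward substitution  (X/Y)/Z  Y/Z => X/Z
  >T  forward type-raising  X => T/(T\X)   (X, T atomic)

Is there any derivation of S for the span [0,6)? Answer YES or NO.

S PP ((S/NP)\S)\PP N NP\N (PP\(S/NP))\NP
CKY chart[0,6] = {N/(N\PP), NP/(NP\PP), PP, PP/(PP\PP), S/(S\PP)}; S ∉ chart

NO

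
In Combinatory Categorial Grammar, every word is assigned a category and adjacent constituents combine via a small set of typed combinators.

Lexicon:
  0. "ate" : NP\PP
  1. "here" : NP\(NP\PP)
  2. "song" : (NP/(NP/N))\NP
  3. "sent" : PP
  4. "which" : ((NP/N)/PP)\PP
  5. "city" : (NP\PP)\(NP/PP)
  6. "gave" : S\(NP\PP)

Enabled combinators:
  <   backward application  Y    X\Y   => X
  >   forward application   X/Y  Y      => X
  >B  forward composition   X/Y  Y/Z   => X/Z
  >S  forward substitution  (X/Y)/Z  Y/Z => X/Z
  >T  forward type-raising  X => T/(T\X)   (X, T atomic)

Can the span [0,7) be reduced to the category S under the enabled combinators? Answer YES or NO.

YES

[0,7] S   <
  [0,6] NP\PP   <
    [0,5] NP/PP   >B
      [0,3] NP/(NP/N)   <
        [0,2] NP   <
          [0,1] "ate" : NP\PP
          [1,2] "here" : NP\(NP\PP)
        [2,3] "song" : (NP/(NP/N))\NP
      [3,5] (NP/N)/PP   <
        [3,4] "sent" : PP
        [4,5] "which" : ((NP/N)/PP)\PP
    [5,6] "city" : (NP\PP)\(NP/PP)
  [6,7] "gave" : S\(NP\PP)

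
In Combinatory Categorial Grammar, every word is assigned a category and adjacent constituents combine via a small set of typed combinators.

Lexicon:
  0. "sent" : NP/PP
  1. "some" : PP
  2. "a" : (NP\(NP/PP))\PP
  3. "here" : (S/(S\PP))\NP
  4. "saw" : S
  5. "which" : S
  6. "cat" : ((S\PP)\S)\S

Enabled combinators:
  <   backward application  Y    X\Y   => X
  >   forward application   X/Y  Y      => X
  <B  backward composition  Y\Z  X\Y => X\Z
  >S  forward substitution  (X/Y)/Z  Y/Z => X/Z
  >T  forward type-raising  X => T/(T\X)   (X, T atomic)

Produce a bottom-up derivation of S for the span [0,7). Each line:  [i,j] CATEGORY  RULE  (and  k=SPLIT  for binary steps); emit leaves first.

[0,1] NP/PP  lex  "sent"
[1,2] PP  lex  "some"
[2,3] (NP\(NP/PP))\PP  lex  "a"
[1,3] NP\(NP/PP)  <  k=2
[0,3] NP  <  k=1
[3,4] (S/(S\PP))\NP  lex  "here"
[0,4] S/(S\PP)  <  k=3
[4,5] S  lex  "saw"
[5,6] S  lex  "which"
[6,7] ((S\PP)\S)\S  lex  "cat"
[5,7] (S\PP)\S  <  k=6
[4,7] S\PP  <  k=5
[0,7] S  >  k=4

[0,7] S   >
  [0,4] S/(S\PP)   <
    [0,3] NP   <
      [0,1] "sent" : NP/PP
      [1,3] NP\(NP/PP)   <
        [1,2] "some" : PP
        [2,3] "a" : (NP\(NP/PP))\PP
    [3,4] "here" : (S/(S\PP))\NP
  [4,7] S\PP   <
    [4,5] "saw" : S
    [5,7] (S\PP)\S   <
      [5,6] "which" : S
      [6,7] "cat" : ((S\PP)\S)\S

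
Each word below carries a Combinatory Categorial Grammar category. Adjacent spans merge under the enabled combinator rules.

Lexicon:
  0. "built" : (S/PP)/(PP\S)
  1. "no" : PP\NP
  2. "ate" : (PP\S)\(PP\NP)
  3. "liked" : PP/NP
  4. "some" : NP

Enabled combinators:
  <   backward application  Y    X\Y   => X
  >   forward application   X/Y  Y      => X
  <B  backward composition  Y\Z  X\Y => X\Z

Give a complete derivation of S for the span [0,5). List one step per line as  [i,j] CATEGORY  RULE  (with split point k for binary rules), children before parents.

[0,5] S   >
  [0,3] S/PP   >
    [0,1] "built" : (S/PP)/(PP\S)
    [1,3] PP\S   <
      [1,2] "no" : PP\NP
      [2,3] "ate" : (PP\S)\(PP\NP)
  [3,5] PP   >
    [3,4] "liked" : PP/NP
    [4,5] "some" : NP

[0,1] (S/PP)/(PP\S)  lex  "built"
[1,2] PP\NP  lex  "no"
[2,3] (PP\S)\(PP\NP)  lex  "ate"
[1,3] PP\S  <  k=2
[0,3] S/PP  >  k=1
[3,4] PP/NP  lex  "liked"
[4,5] NP  lex  "some"
[3,5] PP  >  k=4
[0,5] S  >  k=3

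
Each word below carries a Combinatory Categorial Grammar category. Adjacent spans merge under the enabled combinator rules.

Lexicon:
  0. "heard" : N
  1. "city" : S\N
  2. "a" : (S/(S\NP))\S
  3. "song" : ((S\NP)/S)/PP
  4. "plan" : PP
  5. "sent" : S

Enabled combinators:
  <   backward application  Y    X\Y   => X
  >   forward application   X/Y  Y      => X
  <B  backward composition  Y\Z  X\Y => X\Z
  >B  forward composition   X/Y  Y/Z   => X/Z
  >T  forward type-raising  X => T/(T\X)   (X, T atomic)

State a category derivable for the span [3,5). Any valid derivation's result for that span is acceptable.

(S\NP)/S

[0,6] S   >
  [0,3] S/(S\NP)   <
    [0,2] S   >
      [0,1] S/(S\N)   >T
        [0,1] "heard" : N
      [1,2] "city" : S\N
    [2,3] "a" : (S/(S\NP))\S
  [3,6] S\NP   >
    [3,5] (S\NP)/S   >
      [3,4] "song" : ((S\NP)/S)/PP
      [4,5] "plan" : PP
    [5,6] "sent" : S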